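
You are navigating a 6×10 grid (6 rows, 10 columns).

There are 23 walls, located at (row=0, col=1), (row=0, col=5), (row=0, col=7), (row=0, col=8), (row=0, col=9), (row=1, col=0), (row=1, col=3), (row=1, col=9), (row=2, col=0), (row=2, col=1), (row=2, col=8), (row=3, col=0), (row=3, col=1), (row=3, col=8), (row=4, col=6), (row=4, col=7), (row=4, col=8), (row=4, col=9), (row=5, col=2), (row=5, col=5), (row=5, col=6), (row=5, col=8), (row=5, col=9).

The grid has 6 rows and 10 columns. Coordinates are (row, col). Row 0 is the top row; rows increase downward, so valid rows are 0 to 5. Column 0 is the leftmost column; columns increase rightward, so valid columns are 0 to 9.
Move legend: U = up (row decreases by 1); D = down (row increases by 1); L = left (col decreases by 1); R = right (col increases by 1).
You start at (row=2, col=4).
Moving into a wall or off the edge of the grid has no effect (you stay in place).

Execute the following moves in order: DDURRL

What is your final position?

Answer: Final position: (row=3, col=5)

Derivation:
Start: (row=2, col=4)
  D (down): (row=2, col=4) -> (row=3, col=4)
  D (down): (row=3, col=4) -> (row=4, col=4)
  U (up): (row=4, col=4) -> (row=3, col=4)
  R (right): (row=3, col=4) -> (row=3, col=5)
  R (right): (row=3, col=5) -> (row=3, col=6)
  L (left): (row=3, col=6) -> (row=3, col=5)
Final: (row=3, col=5)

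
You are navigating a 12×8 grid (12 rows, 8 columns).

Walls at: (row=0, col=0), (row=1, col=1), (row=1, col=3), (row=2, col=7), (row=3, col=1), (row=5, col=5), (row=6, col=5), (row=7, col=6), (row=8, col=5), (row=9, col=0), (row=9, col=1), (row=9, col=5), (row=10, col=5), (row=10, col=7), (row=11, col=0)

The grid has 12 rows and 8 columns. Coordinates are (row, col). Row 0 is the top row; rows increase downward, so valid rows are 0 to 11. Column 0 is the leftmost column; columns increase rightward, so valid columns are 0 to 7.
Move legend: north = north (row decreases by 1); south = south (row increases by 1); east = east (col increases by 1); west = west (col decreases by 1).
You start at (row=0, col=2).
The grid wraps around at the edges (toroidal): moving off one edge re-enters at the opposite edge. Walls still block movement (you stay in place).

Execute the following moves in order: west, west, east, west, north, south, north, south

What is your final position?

Answer: Final position: (row=0, col=1)

Derivation:
Start: (row=0, col=2)
  west (west): (row=0, col=2) -> (row=0, col=1)
  west (west): blocked, stay at (row=0, col=1)
  east (east): (row=0, col=1) -> (row=0, col=2)
  west (west): (row=0, col=2) -> (row=0, col=1)
  north (north): (row=0, col=1) -> (row=11, col=1)
  south (south): (row=11, col=1) -> (row=0, col=1)
  north (north): (row=0, col=1) -> (row=11, col=1)
  south (south): (row=11, col=1) -> (row=0, col=1)
Final: (row=0, col=1)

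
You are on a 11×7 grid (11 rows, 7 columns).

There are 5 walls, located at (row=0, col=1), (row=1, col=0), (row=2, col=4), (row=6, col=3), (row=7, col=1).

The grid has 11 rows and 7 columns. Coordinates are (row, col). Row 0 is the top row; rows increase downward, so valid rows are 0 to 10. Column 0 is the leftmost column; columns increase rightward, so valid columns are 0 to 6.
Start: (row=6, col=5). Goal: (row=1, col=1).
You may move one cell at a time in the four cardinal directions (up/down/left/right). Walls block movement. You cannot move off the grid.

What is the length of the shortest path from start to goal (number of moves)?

BFS from (row=6, col=5) until reaching (row=1, col=1):
  Distance 0: (row=6, col=5)
  Distance 1: (row=5, col=5), (row=6, col=4), (row=6, col=6), (row=7, col=5)
  Distance 2: (row=4, col=5), (row=5, col=4), (row=5, col=6), (row=7, col=4), (row=7, col=6), (row=8, col=5)
  Distance 3: (row=3, col=5), (row=4, col=4), (row=4, col=6), (row=5, col=3), (row=7, col=3), (row=8, col=4), (row=8, col=6), (row=9, col=5)
  Distance 4: (row=2, col=5), (row=3, col=4), (row=3, col=6), (row=4, col=3), (row=5, col=2), (row=7, col=2), (row=8, col=3), (row=9, col=4), (row=9, col=6), (row=10, col=5)
  Distance 5: (row=1, col=5), (row=2, col=6), (row=3, col=3), (row=4, col=2), (row=5, col=1), (row=6, col=2), (row=8, col=2), (row=9, col=3), (row=10, col=4), (row=10, col=6)
  Distance 6: (row=0, col=5), (row=1, col=4), (row=1, col=6), (row=2, col=3), (row=3, col=2), (row=4, col=1), (row=5, col=0), (row=6, col=1), (row=8, col=1), (row=9, col=2), (row=10, col=3)
  Distance 7: (row=0, col=4), (row=0, col=6), (row=1, col=3), (row=2, col=2), (row=3, col=1), (row=4, col=0), (row=6, col=0), (row=8, col=0), (row=9, col=1), (row=10, col=2)
  Distance 8: (row=0, col=3), (row=1, col=2), (row=2, col=1), (row=3, col=0), (row=7, col=0), (row=9, col=0), (row=10, col=1)
  Distance 9: (row=0, col=2), (row=1, col=1), (row=2, col=0), (row=10, col=0)  <- goal reached here
One shortest path (9 moves): (row=6, col=5) -> (row=6, col=4) -> (row=5, col=4) -> (row=5, col=3) -> (row=5, col=2) -> (row=5, col=1) -> (row=4, col=1) -> (row=3, col=1) -> (row=2, col=1) -> (row=1, col=1)

Answer: Shortest path length: 9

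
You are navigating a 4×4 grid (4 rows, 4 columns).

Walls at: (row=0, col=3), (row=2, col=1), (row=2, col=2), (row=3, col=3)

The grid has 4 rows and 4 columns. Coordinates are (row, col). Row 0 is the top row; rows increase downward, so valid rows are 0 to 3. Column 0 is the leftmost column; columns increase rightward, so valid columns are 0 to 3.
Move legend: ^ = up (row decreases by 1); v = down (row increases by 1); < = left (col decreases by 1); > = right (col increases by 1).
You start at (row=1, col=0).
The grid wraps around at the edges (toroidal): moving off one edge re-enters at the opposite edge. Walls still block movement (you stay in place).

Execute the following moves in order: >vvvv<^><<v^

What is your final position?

Answer: Final position: (row=0, col=0)

Derivation:
Start: (row=1, col=0)
  > (right): (row=1, col=0) -> (row=1, col=1)
  [×4]v (down): blocked, stay at (row=1, col=1)
  < (left): (row=1, col=1) -> (row=1, col=0)
  ^ (up): (row=1, col=0) -> (row=0, col=0)
  > (right): (row=0, col=0) -> (row=0, col=1)
  < (left): (row=0, col=1) -> (row=0, col=0)
  < (left): blocked, stay at (row=0, col=0)
  v (down): (row=0, col=0) -> (row=1, col=0)
  ^ (up): (row=1, col=0) -> (row=0, col=0)
Final: (row=0, col=0)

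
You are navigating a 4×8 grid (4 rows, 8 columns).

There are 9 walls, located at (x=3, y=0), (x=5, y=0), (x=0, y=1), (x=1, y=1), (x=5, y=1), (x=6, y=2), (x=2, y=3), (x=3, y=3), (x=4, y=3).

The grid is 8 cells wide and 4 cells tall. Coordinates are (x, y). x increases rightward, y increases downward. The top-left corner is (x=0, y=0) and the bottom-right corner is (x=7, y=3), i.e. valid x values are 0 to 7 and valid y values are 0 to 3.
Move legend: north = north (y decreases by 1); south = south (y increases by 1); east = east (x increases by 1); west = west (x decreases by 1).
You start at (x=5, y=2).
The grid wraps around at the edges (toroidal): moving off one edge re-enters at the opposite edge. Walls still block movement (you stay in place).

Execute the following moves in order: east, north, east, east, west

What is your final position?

Answer: Final position: (x=4, y=2)

Derivation:
Start: (x=5, y=2)
  east (east): blocked, stay at (x=5, y=2)
  north (north): blocked, stay at (x=5, y=2)
  east (east): blocked, stay at (x=5, y=2)
  east (east): blocked, stay at (x=5, y=2)
  west (west): (x=5, y=2) -> (x=4, y=2)
Final: (x=4, y=2)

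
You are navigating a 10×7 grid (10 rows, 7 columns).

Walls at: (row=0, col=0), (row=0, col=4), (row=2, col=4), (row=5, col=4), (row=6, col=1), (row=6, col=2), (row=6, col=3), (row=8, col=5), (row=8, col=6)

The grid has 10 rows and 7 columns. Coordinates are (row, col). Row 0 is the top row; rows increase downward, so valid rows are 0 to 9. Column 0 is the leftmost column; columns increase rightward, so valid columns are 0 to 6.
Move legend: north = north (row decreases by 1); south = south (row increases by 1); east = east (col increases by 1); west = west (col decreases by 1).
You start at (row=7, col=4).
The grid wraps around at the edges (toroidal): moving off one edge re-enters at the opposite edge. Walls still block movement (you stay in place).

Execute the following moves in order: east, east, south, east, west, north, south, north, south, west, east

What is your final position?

Answer: Final position: (row=7, col=6)

Derivation:
Start: (row=7, col=4)
  east (east): (row=7, col=4) -> (row=7, col=5)
  east (east): (row=7, col=5) -> (row=7, col=6)
  south (south): blocked, stay at (row=7, col=6)
  east (east): (row=7, col=6) -> (row=7, col=0)
  west (west): (row=7, col=0) -> (row=7, col=6)
  north (north): (row=7, col=6) -> (row=6, col=6)
  south (south): (row=6, col=6) -> (row=7, col=6)
  north (north): (row=7, col=6) -> (row=6, col=6)
  south (south): (row=6, col=6) -> (row=7, col=6)
  west (west): (row=7, col=6) -> (row=7, col=5)
  east (east): (row=7, col=5) -> (row=7, col=6)
Final: (row=7, col=6)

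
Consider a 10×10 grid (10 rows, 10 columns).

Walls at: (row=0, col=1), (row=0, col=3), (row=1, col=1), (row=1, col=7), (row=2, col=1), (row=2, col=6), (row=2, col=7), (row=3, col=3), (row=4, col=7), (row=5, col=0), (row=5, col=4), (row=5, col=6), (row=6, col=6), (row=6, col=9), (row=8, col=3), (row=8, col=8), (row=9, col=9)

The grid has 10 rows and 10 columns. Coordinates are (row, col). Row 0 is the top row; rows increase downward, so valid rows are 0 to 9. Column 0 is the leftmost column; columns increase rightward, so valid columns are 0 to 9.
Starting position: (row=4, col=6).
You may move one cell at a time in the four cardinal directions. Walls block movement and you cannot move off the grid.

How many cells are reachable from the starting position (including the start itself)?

Answer: Reachable cells: 83

Derivation:
BFS flood-fill from (row=4, col=6):
  Distance 0: (row=4, col=6)
  Distance 1: (row=3, col=6), (row=4, col=5)
  Distance 2: (row=3, col=5), (row=3, col=7), (row=4, col=4), (row=5, col=5)
  Distance 3: (row=2, col=5), (row=3, col=4), (row=3, col=8), (row=4, col=3), (row=6, col=5)
  Distance 4: (row=1, col=5), (row=2, col=4), (row=2, col=8), (row=3, col=9), (row=4, col=2), (row=4, col=8), (row=5, col=3), (row=6, col=4), (row=7, col=5)
  Distance 5: (row=0, col=5), (row=1, col=4), (row=1, col=6), (row=1, col=8), (row=2, col=3), (row=2, col=9), (row=3, col=2), (row=4, col=1), (row=4, col=9), (row=5, col=2), (row=5, col=8), (row=6, col=3), (row=7, col=4), (row=7, col=6), (row=8, col=5)
  Distance 6: (row=0, col=4), (row=0, col=6), (row=0, col=8), (row=1, col=3), (row=1, col=9), (row=2, col=2), (row=3, col=1), (row=4, col=0), (row=5, col=1), (row=5, col=7), (row=5, col=9), (row=6, col=2), (row=6, col=8), (row=7, col=3), (row=7, col=7), (row=8, col=4), (row=8, col=6), (row=9, col=5)
  Distance 7: (row=0, col=7), (row=0, col=9), (row=1, col=2), (row=3, col=0), (row=6, col=1), (row=6, col=7), (row=7, col=2), (row=7, col=8), (row=8, col=7), (row=9, col=4), (row=9, col=6)
  Distance 8: (row=0, col=2), (row=2, col=0), (row=6, col=0), (row=7, col=1), (row=7, col=9), (row=8, col=2), (row=9, col=3), (row=9, col=7)
  Distance 9: (row=1, col=0), (row=7, col=0), (row=8, col=1), (row=8, col=9), (row=9, col=2), (row=9, col=8)
  Distance 10: (row=0, col=0), (row=8, col=0), (row=9, col=1)
  Distance 11: (row=9, col=0)
Total reachable: 83 (grid has 83 open cells total)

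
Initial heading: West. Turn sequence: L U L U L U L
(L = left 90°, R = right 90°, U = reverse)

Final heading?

Answer: Final heading: East

Derivation:
Start: West
  L (left (90° counter-clockwise)) -> South
  U (U-turn (180°)) -> North
  L (left (90° counter-clockwise)) -> West
  U (U-turn (180°)) -> East
  L (left (90° counter-clockwise)) -> North
  U (U-turn (180°)) -> South
  L (left (90° counter-clockwise)) -> East
Final: East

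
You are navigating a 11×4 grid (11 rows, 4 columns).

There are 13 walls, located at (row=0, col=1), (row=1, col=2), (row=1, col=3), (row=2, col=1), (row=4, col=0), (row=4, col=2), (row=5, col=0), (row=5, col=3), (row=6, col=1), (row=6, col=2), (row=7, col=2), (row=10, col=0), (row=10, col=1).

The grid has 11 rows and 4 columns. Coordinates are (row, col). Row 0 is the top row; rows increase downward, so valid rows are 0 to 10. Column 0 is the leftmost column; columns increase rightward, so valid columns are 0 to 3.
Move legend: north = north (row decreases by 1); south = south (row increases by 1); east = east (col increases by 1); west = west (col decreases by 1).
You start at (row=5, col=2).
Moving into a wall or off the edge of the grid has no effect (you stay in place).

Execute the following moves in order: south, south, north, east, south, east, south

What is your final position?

Answer: Final position: (row=5, col=2)

Derivation:
Start: (row=5, col=2)
  south (south): blocked, stay at (row=5, col=2)
  south (south): blocked, stay at (row=5, col=2)
  north (north): blocked, stay at (row=5, col=2)
  east (east): blocked, stay at (row=5, col=2)
  south (south): blocked, stay at (row=5, col=2)
  east (east): blocked, stay at (row=5, col=2)
  south (south): blocked, stay at (row=5, col=2)
Final: (row=5, col=2)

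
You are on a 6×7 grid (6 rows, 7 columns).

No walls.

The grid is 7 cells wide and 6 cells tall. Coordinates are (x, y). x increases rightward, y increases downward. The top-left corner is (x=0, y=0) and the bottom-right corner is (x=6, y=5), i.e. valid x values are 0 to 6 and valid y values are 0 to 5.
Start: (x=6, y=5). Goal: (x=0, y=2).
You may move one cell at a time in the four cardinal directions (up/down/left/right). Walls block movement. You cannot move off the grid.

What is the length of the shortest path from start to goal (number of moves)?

BFS from (x=6, y=5) until reaching (x=0, y=2):
  Distance 0: (x=6, y=5)
  Distance 1: (x=6, y=4), (x=5, y=5)
  Distance 2: (x=6, y=3), (x=5, y=4), (x=4, y=5)
  Distance 3: (x=6, y=2), (x=5, y=3), (x=4, y=4), (x=3, y=5)
  Distance 4: (x=6, y=1), (x=5, y=2), (x=4, y=3), (x=3, y=4), (x=2, y=5)
  Distance 5: (x=6, y=0), (x=5, y=1), (x=4, y=2), (x=3, y=3), (x=2, y=4), (x=1, y=5)
  Distance 6: (x=5, y=0), (x=4, y=1), (x=3, y=2), (x=2, y=3), (x=1, y=4), (x=0, y=5)
  Distance 7: (x=4, y=0), (x=3, y=1), (x=2, y=2), (x=1, y=3), (x=0, y=4)
  Distance 8: (x=3, y=0), (x=2, y=1), (x=1, y=2), (x=0, y=3)
  Distance 9: (x=2, y=0), (x=1, y=1), (x=0, y=2)  <- goal reached here
One shortest path (9 moves): (x=6, y=5) -> (x=5, y=5) -> (x=4, y=5) -> (x=3, y=5) -> (x=2, y=5) -> (x=1, y=5) -> (x=0, y=5) -> (x=0, y=4) -> (x=0, y=3) -> (x=0, y=2)

Answer: Shortest path length: 9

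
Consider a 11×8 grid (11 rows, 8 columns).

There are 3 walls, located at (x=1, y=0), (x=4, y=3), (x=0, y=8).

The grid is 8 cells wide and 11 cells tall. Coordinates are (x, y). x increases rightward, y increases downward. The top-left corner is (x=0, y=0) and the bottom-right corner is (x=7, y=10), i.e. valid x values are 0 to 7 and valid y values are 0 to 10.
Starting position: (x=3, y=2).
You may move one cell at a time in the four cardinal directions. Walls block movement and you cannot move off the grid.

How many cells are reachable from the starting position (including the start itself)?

BFS flood-fill from (x=3, y=2):
  Distance 0: (x=3, y=2)
  Distance 1: (x=3, y=1), (x=2, y=2), (x=4, y=2), (x=3, y=3)
  Distance 2: (x=3, y=0), (x=2, y=1), (x=4, y=1), (x=1, y=2), (x=5, y=2), (x=2, y=3), (x=3, y=4)
  Distance 3: (x=2, y=0), (x=4, y=0), (x=1, y=1), (x=5, y=1), (x=0, y=2), (x=6, y=2), (x=1, y=3), (x=5, y=3), (x=2, y=4), (x=4, y=4), (x=3, y=5)
  Distance 4: (x=5, y=0), (x=0, y=1), (x=6, y=1), (x=7, y=2), (x=0, y=3), (x=6, y=3), (x=1, y=4), (x=5, y=4), (x=2, y=5), (x=4, y=5), (x=3, y=6)
  Distance 5: (x=0, y=0), (x=6, y=0), (x=7, y=1), (x=7, y=3), (x=0, y=4), (x=6, y=4), (x=1, y=5), (x=5, y=5), (x=2, y=6), (x=4, y=6), (x=3, y=7)
  Distance 6: (x=7, y=0), (x=7, y=4), (x=0, y=5), (x=6, y=5), (x=1, y=6), (x=5, y=6), (x=2, y=7), (x=4, y=7), (x=3, y=8)
  Distance 7: (x=7, y=5), (x=0, y=6), (x=6, y=6), (x=1, y=7), (x=5, y=7), (x=2, y=8), (x=4, y=8), (x=3, y=9)
  Distance 8: (x=7, y=6), (x=0, y=7), (x=6, y=7), (x=1, y=8), (x=5, y=8), (x=2, y=9), (x=4, y=9), (x=3, y=10)
  Distance 9: (x=7, y=7), (x=6, y=8), (x=1, y=9), (x=5, y=9), (x=2, y=10), (x=4, y=10)
  Distance 10: (x=7, y=8), (x=0, y=9), (x=6, y=9), (x=1, y=10), (x=5, y=10)
  Distance 11: (x=7, y=9), (x=0, y=10), (x=6, y=10)
  Distance 12: (x=7, y=10)
Total reachable: 85 (grid has 85 open cells total)

Answer: Reachable cells: 85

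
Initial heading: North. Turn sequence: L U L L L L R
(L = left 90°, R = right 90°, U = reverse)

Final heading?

Start: North
  L (left (90° counter-clockwise)) -> West
  U (U-turn (180°)) -> East
  L (left (90° counter-clockwise)) -> North
  L (left (90° counter-clockwise)) -> West
  L (left (90° counter-clockwise)) -> South
  L (left (90° counter-clockwise)) -> East
  R (right (90° clockwise)) -> South
Final: South

Answer: Final heading: South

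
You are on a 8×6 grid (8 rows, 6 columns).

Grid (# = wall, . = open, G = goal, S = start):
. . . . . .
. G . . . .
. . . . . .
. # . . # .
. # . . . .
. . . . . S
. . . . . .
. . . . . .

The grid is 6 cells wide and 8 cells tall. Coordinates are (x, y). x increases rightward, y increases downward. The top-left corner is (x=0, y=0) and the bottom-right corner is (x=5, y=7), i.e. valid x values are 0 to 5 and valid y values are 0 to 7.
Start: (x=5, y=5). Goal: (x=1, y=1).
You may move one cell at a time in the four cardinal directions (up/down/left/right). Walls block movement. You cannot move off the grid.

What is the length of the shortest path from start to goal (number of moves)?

BFS from (x=5, y=5) until reaching (x=1, y=1):
  Distance 0: (x=5, y=5)
  Distance 1: (x=5, y=4), (x=4, y=5), (x=5, y=6)
  Distance 2: (x=5, y=3), (x=4, y=4), (x=3, y=5), (x=4, y=6), (x=5, y=7)
  Distance 3: (x=5, y=2), (x=3, y=4), (x=2, y=5), (x=3, y=6), (x=4, y=7)
  Distance 4: (x=5, y=1), (x=4, y=2), (x=3, y=3), (x=2, y=4), (x=1, y=5), (x=2, y=6), (x=3, y=7)
  Distance 5: (x=5, y=0), (x=4, y=1), (x=3, y=2), (x=2, y=3), (x=0, y=5), (x=1, y=6), (x=2, y=7)
  Distance 6: (x=4, y=0), (x=3, y=1), (x=2, y=2), (x=0, y=4), (x=0, y=6), (x=1, y=7)
  Distance 7: (x=3, y=0), (x=2, y=1), (x=1, y=2), (x=0, y=3), (x=0, y=7)
  Distance 8: (x=2, y=0), (x=1, y=1), (x=0, y=2)  <- goal reached here
One shortest path (8 moves): (x=5, y=5) -> (x=4, y=5) -> (x=3, y=5) -> (x=2, y=5) -> (x=2, y=4) -> (x=2, y=3) -> (x=2, y=2) -> (x=1, y=2) -> (x=1, y=1)

Answer: Shortest path length: 8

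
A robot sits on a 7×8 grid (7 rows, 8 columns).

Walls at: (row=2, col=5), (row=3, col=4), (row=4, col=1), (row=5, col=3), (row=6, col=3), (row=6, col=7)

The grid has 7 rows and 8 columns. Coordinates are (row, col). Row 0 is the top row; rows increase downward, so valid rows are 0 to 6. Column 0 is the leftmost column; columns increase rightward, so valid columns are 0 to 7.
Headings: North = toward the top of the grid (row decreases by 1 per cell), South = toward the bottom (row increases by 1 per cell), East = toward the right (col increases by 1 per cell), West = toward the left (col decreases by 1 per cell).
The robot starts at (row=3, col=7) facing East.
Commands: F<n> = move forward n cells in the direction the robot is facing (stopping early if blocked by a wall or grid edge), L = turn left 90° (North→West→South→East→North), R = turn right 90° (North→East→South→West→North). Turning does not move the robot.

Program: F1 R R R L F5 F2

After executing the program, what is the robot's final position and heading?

Start: (row=3, col=7), facing East
  F1: move forward 0/1 (blocked), now at (row=3, col=7)
  R: turn right, now facing South
  R: turn right, now facing West
  R: turn right, now facing North
  L: turn left, now facing West
  F5: move forward 2/5 (blocked), now at (row=3, col=5)
  F2: move forward 0/2 (blocked), now at (row=3, col=5)
Final: (row=3, col=5), facing West

Answer: Final position: (row=3, col=5), facing West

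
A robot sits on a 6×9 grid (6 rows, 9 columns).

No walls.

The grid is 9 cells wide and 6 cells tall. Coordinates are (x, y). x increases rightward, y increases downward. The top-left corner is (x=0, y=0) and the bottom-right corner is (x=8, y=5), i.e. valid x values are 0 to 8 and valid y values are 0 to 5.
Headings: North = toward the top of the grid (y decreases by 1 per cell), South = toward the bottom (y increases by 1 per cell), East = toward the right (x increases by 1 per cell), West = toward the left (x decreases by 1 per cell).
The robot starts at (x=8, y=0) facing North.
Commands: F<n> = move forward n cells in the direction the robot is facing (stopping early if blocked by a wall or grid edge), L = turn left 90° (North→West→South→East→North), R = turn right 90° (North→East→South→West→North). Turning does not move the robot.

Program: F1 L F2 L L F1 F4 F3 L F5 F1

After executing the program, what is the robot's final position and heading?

Answer: Final position: (x=8, y=0), facing North

Derivation:
Start: (x=8, y=0), facing North
  F1: move forward 0/1 (blocked), now at (x=8, y=0)
  L: turn left, now facing West
  F2: move forward 2, now at (x=6, y=0)
  L: turn left, now facing South
  L: turn left, now facing East
  F1: move forward 1, now at (x=7, y=0)
  F4: move forward 1/4 (blocked), now at (x=8, y=0)
  F3: move forward 0/3 (blocked), now at (x=8, y=0)
  L: turn left, now facing North
  F5: move forward 0/5 (blocked), now at (x=8, y=0)
  F1: move forward 0/1 (blocked), now at (x=8, y=0)
Final: (x=8, y=0), facing North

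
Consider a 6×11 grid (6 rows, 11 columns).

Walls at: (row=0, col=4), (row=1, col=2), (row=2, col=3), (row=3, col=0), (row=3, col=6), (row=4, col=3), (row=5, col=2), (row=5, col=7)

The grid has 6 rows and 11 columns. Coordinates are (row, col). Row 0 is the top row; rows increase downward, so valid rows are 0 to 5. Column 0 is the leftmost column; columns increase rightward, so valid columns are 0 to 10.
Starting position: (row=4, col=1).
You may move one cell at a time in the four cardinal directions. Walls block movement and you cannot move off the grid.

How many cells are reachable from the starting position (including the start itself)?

Answer: Reachable cells: 58

Derivation:
BFS flood-fill from (row=4, col=1):
  Distance 0: (row=4, col=1)
  Distance 1: (row=3, col=1), (row=4, col=0), (row=4, col=2), (row=5, col=1)
  Distance 2: (row=2, col=1), (row=3, col=2), (row=5, col=0)
  Distance 3: (row=1, col=1), (row=2, col=0), (row=2, col=2), (row=3, col=3)
  Distance 4: (row=0, col=1), (row=1, col=0), (row=3, col=4)
  Distance 5: (row=0, col=0), (row=0, col=2), (row=2, col=4), (row=3, col=5), (row=4, col=4)
  Distance 6: (row=0, col=3), (row=1, col=4), (row=2, col=5), (row=4, col=5), (row=5, col=4)
  Distance 7: (row=1, col=3), (row=1, col=5), (row=2, col=6), (row=4, col=6), (row=5, col=3), (row=5, col=5)
  Distance 8: (row=0, col=5), (row=1, col=6), (row=2, col=7), (row=4, col=7), (row=5, col=6)
  Distance 9: (row=0, col=6), (row=1, col=7), (row=2, col=8), (row=3, col=7), (row=4, col=8)
  Distance 10: (row=0, col=7), (row=1, col=8), (row=2, col=9), (row=3, col=8), (row=4, col=9), (row=5, col=8)
  Distance 11: (row=0, col=8), (row=1, col=9), (row=2, col=10), (row=3, col=9), (row=4, col=10), (row=5, col=9)
  Distance 12: (row=0, col=9), (row=1, col=10), (row=3, col=10), (row=5, col=10)
  Distance 13: (row=0, col=10)
Total reachable: 58 (grid has 58 open cells total)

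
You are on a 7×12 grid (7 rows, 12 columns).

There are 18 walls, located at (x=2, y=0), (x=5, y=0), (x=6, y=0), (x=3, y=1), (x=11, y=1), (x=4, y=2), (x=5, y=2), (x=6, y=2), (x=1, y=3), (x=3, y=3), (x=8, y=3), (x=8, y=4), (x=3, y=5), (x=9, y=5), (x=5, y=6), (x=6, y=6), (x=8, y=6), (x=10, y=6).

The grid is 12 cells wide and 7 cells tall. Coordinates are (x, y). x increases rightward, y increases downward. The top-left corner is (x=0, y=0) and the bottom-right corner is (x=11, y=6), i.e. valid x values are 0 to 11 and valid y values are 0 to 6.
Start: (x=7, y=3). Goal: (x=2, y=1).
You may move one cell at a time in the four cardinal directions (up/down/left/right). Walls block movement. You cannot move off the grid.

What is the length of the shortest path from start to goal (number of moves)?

BFS from (x=7, y=3) until reaching (x=2, y=1):
  Distance 0: (x=7, y=3)
  Distance 1: (x=7, y=2), (x=6, y=3), (x=7, y=4)
  Distance 2: (x=7, y=1), (x=8, y=2), (x=5, y=3), (x=6, y=4), (x=7, y=5)
  Distance 3: (x=7, y=0), (x=6, y=1), (x=8, y=1), (x=9, y=2), (x=4, y=3), (x=5, y=4), (x=6, y=5), (x=8, y=5), (x=7, y=6)
  Distance 4: (x=8, y=0), (x=5, y=1), (x=9, y=1), (x=10, y=2), (x=9, y=3), (x=4, y=4), (x=5, y=5)
  Distance 5: (x=9, y=0), (x=4, y=1), (x=10, y=1), (x=11, y=2), (x=10, y=3), (x=3, y=4), (x=9, y=4), (x=4, y=5)
  Distance 6: (x=4, y=0), (x=10, y=0), (x=11, y=3), (x=2, y=4), (x=10, y=4), (x=4, y=6)
  Distance 7: (x=3, y=0), (x=11, y=0), (x=2, y=3), (x=1, y=4), (x=11, y=4), (x=2, y=5), (x=10, y=5), (x=3, y=6)
  Distance 8: (x=2, y=2), (x=0, y=4), (x=1, y=5), (x=11, y=5), (x=2, y=6)
  Distance 9: (x=2, y=1), (x=1, y=2), (x=3, y=2), (x=0, y=3), (x=0, y=5), (x=1, y=6), (x=11, y=6)  <- goal reached here
One shortest path (9 moves): (x=7, y=3) -> (x=6, y=3) -> (x=5, y=3) -> (x=4, y=3) -> (x=4, y=4) -> (x=3, y=4) -> (x=2, y=4) -> (x=2, y=3) -> (x=2, y=2) -> (x=2, y=1)

Answer: Shortest path length: 9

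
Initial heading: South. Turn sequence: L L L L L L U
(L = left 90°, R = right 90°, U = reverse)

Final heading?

Answer: Final heading: South

Derivation:
Start: South
  L (left (90° counter-clockwise)) -> East
  L (left (90° counter-clockwise)) -> North
  L (left (90° counter-clockwise)) -> West
  L (left (90° counter-clockwise)) -> South
  L (left (90° counter-clockwise)) -> East
  L (left (90° counter-clockwise)) -> North
  U (U-turn (180°)) -> South
Final: South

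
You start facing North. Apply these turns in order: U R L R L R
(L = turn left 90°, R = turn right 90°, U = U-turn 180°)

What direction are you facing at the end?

Start: North
  U (U-turn (180°)) -> South
  R (right (90° clockwise)) -> West
  L (left (90° counter-clockwise)) -> South
  R (right (90° clockwise)) -> West
  L (left (90° counter-clockwise)) -> South
  R (right (90° clockwise)) -> West
Final: West

Answer: Final heading: West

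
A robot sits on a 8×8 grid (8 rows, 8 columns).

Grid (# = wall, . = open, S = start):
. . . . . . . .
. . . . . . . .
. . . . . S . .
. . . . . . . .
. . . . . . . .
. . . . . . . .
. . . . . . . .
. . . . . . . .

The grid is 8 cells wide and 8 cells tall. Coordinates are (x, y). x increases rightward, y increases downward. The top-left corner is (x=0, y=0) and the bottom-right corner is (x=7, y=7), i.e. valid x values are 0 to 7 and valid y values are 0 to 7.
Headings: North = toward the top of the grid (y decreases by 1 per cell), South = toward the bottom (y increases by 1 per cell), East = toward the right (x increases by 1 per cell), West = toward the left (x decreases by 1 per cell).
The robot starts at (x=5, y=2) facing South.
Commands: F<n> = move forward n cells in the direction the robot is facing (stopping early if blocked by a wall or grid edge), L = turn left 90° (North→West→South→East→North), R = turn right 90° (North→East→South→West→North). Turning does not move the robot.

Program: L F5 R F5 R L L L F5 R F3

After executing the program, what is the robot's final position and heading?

Answer: Final position: (x=7, y=2), facing East

Derivation:
Start: (x=5, y=2), facing South
  L: turn left, now facing East
  F5: move forward 2/5 (blocked), now at (x=7, y=2)
  R: turn right, now facing South
  F5: move forward 5, now at (x=7, y=7)
  R: turn right, now facing West
  L: turn left, now facing South
  L: turn left, now facing East
  L: turn left, now facing North
  F5: move forward 5, now at (x=7, y=2)
  R: turn right, now facing East
  F3: move forward 0/3 (blocked), now at (x=7, y=2)
Final: (x=7, y=2), facing East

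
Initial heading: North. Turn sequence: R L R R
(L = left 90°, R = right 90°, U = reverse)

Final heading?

Start: North
  R (right (90° clockwise)) -> East
  L (left (90° counter-clockwise)) -> North
  R (right (90° clockwise)) -> East
  R (right (90° clockwise)) -> South
Final: South

Answer: Final heading: South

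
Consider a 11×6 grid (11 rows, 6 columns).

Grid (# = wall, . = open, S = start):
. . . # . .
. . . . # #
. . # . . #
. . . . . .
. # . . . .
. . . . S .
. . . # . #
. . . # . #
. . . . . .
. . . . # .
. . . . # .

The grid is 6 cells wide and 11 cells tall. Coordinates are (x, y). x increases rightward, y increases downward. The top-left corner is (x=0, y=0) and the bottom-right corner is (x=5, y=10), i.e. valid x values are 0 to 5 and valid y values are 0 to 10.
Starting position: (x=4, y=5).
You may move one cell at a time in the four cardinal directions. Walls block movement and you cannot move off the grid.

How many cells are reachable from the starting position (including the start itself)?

BFS flood-fill from (x=4, y=5):
  Distance 0: (x=4, y=5)
  Distance 1: (x=4, y=4), (x=3, y=5), (x=5, y=5), (x=4, y=6)
  Distance 2: (x=4, y=3), (x=3, y=4), (x=5, y=4), (x=2, y=5), (x=4, y=7)
  Distance 3: (x=4, y=2), (x=3, y=3), (x=5, y=3), (x=2, y=4), (x=1, y=5), (x=2, y=6), (x=4, y=8)
  Distance 4: (x=3, y=2), (x=2, y=3), (x=0, y=5), (x=1, y=6), (x=2, y=7), (x=3, y=8), (x=5, y=8)
  Distance 5: (x=3, y=1), (x=1, y=3), (x=0, y=4), (x=0, y=6), (x=1, y=7), (x=2, y=8), (x=3, y=9), (x=5, y=9)
  Distance 6: (x=2, y=1), (x=1, y=2), (x=0, y=3), (x=0, y=7), (x=1, y=8), (x=2, y=9), (x=3, y=10), (x=5, y=10)
  Distance 7: (x=2, y=0), (x=1, y=1), (x=0, y=2), (x=0, y=8), (x=1, y=9), (x=2, y=10)
  Distance 8: (x=1, y=0), (x=0, y=1), (x=0, y=9), (x=1, y=10)
  Distance 9: (x=0, y=0), (x=0, y=10)
Total reachable: 52 (grid has 54 open cells total)

Answer: Reachable cells: 52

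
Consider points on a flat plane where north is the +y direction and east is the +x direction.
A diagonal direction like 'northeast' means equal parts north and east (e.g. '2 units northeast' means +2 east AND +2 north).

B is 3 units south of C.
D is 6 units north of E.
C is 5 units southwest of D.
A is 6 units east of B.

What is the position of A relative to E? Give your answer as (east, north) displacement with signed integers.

Place E at the origin (east=0, north=0).
  D is 6 units north of E: delta (east=+0, north=+6); D at (east=0, north=6).
  C is 5 units southwest of D: delta (east=-5, north=-5); C at (east=-5, north=1).
  B is 3 units south of C: delta (east=+0, north=-3); B at (east=-5, north=-2).
  A is 6 units east of B: delta (east=+6, north=+0); A at (east=1, north=-2).
Therefore A relative to E: (east=1, north=-2).

Answer: A is at (east=1, north=-2) relative to E.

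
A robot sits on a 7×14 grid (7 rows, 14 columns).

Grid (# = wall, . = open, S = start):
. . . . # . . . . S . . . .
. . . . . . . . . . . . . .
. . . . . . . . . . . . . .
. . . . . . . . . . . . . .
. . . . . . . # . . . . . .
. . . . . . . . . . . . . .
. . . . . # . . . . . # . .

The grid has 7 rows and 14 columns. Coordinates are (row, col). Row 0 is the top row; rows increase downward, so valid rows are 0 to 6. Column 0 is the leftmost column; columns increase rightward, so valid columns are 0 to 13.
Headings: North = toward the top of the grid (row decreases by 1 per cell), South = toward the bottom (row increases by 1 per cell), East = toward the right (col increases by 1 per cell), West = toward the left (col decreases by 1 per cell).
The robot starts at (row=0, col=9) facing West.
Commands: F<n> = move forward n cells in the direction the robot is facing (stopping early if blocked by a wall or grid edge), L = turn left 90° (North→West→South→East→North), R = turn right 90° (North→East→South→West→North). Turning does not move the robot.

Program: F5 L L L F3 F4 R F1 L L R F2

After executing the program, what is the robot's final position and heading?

Answer: Final position: (row=0, col=6), facing North

Derivation:
Start: (row=0, col=9), facing West
  F5: move forward 4/5 (blocked), now at (row=0, col=5)
  L: turn left, now facing South
  L: turn left, now facing East
  L: turn left, now facing North
  F3: move forward 0/3 (blocked), now at (row=0, col=5)
  F4: move forward 0/4 (blocked), now at (row=0, col=5)
  R: turn right, now facing East
  F1: move forward 1, now at (row=0, col=6)
  L: turn left, now facing North
  L: turn left, now facing West
  R: turn right, now facing North
  F2: move forward 0/2 (blocked), now at (row=0, col=6)
Final: (row=0, col=6), facing North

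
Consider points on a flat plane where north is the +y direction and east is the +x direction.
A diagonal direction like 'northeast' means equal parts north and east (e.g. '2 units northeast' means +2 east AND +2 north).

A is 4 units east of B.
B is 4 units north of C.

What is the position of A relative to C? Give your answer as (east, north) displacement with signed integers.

Answer: A is at (east=4, north=4) relative to C.

Derivation:
Place C at the origin (east=0, north=0).
  B is 4 units north of C: delta (east=+0, north=+4); B at (east=0, north=4).
  A is 4 units east of B: delta (east=+4, north=+0); A at (east=4, north=4).
Therefore A relative to C: (east=4, north=4).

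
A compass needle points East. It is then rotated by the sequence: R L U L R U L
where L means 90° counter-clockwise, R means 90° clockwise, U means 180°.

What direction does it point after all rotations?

Answer: Final heading: North

Derivation:
Start: East
  R (right (90° clockwise)) -> South
  L (left (90° counter-clockwise)) -> East
  U (U-turn (180°)) -> West
  L (left (90° counter-clockwise)) -> South
  R (right (90° clockwise)) -> West
  U (U-turn (180°)) -> East
  L (left (90° counter-clockwise)) -> North
Final: North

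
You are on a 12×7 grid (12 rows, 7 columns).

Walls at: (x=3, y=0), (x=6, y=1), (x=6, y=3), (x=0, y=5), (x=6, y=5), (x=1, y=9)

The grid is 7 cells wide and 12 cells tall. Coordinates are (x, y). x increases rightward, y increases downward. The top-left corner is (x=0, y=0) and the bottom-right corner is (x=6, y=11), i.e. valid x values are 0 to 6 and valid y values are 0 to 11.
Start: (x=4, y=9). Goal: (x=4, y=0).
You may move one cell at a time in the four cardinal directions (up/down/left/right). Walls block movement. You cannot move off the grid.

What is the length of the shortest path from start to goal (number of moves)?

BFS from (x=4, y=9) until reaching (x=4, y=0):
  Distance 0: (x=4, y=9)
  Distance 1: (x=4, y=8), (x=3, y=9), (x=5, y=9), (x=4, y=10)
  Distance 2: (x=4, y=7), (x=3, y=8), (x=5, y=8), (x=2, y=9), (x=6, y=9), (x=3, y=10), (x=5, y=10), (x=4, y=11)
  Distance 3: (x=4, y=6), (x=3, y=7), (x=5, y=7), (x=2, y=8), (x=6, y=8), (x=2, y=10), (x=6, y=10), (x=3, y=11), (x=5, y=11)
  Distance 4: (x=4, y=5), (x=3, y=6), (x=5, y=6), (x=2, y=7), (x=6, y=7), (x=1, y=8), (x=1, y=10), (x=2, y=11), (x=6, y=11)
  Distance 5: (x=4, y=4), (x=3, y=5), (x=5, y=5), (x=2, y=6), (x=6, y=6), (x=1, y=7), (x=0, y=8), (x=0, y=10), (x=1, y=11)
  Distance 6: (x=4, y=3), (x=3, y=4), (x=5, y=4), (x=2, y=5), (x=1, y=6), (x=0, y=7), (x=0, y=9), (x=0, y=11)
  Distance 7: (x=4, y=2), (x=3, y=3), (x=5, y=3), (x=2, y=4), (x=6, y=4), (x=1, y=5), (x=0, y=6)
  Distance 8: (x=4, y=1), (x=3, y=2), (x=5, y=2), (x=2, y=3), (x=1, y=4)
  Distance 9: (x=4, y=0), (x=3, y=1), (x=5, y=1), (x=2, y=2), (x=6, y=2), (x=1, y=3), (x=0, y=4)  <- goal reached here
One shortest path (9 moves): (x=4, y=9) -> (x=4, y=8) -> (x=4, y=7) -> (x=4, y=6) -> (x=4, y=5) -> (x=4, y=4) -> (x=4, y=3) -> (x=4, y=2) -> (x=4, y=1) -> (x=4, y=0)

Answer: Shortest path length: 9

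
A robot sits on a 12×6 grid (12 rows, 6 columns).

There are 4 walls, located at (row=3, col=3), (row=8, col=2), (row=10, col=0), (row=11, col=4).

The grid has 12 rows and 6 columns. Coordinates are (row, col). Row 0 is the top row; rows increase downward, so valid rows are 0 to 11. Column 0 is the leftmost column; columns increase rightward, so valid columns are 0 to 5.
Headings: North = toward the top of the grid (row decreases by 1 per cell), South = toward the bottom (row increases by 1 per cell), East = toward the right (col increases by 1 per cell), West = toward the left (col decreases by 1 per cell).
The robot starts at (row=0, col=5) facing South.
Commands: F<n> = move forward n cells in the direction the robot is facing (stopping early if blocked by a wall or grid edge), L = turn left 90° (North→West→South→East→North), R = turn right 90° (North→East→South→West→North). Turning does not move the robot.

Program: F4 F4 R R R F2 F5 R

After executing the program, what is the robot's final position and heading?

Start: (row=0, col=5), facing South
  F4: move forward 4, now at (row=4, col=5)
  F4: move forward 4, now at (row=8, col=5)
  R: turn right, now facing West
  R: turn right, now facing North
  R: turn right, now facing East
  F2: move forward 0/2 (blocked), now at (row=8, col=5)
  F5: move forward 0/5 (blocked), now at (row=8, col=5)
  R: turn right, now facing South
Final: (row=8, col=5), facing South

Answer: Final position: (row=8, col=5), facing South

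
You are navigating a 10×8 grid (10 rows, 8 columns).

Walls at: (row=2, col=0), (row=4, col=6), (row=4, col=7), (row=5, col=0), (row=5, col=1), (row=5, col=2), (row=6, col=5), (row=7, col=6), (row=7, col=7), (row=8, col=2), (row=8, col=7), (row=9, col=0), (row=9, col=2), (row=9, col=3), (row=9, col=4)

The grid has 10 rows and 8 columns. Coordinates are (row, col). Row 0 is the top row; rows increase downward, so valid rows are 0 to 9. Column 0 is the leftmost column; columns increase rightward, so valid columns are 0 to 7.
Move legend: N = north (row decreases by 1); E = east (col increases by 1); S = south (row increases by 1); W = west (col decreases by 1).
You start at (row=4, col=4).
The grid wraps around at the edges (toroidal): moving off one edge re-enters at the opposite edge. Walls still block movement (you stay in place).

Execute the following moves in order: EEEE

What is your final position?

Answer: Final position: (row=4, col=5)

Derivation:
Start: (row=4, col=4)
  E (east): (row=4, col=4) -> (row=4, col=5)
  [×3]E (east): blocked, stay at (row=4, col=5)
Final: (row=4, col=5)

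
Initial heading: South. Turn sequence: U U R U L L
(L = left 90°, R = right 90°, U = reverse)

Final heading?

Start: South
  U (U-turn (180°)) -> North
  U (U-turn (180°)) -> South
  R (right (90° clockwise)) -> West
  U (U-turn (180°)) -> East
  L (left (90° counter-clockwise)) -> North
  L (left (90° counter-clockwise)) -> West
Final: West

Answer: Final heading: West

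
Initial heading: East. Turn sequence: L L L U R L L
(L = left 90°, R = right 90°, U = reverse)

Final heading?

Answer: Final heading: West

Derivation:
Start: East
  L (left (90° counter-clockwise)) -> North
  L (left (90° counter-clockwise)) -> West
  L (left (90° counter-clockwise)) -> South
  U (U-turn (180°)) -> North
  R (right (90° clockwise)) -> East
  L (left (90° counter-clockwise)) -> North
  L (left (90° counter-clockwise)) -> West
Final: West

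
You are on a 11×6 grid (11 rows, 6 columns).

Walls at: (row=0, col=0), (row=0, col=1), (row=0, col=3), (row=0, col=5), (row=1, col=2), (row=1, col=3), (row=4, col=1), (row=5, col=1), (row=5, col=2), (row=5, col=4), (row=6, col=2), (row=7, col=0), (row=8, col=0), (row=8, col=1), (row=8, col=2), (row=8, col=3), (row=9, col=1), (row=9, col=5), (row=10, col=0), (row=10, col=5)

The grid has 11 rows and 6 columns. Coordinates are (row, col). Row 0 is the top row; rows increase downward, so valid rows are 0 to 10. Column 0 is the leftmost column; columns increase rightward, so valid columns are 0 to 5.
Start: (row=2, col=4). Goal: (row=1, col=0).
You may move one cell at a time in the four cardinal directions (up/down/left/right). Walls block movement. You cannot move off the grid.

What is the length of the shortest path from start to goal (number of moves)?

BFS from (row=2, col=4) until reaching (row=1, col=0):
  Distance 0: (row=2, col=4)
  Distance 1: (row=1, col=4), (row=2, col=3), (row=2, col=5), (row=3, col=4)
  Distance 2: (row=0, col=4), (row=1, col=5), (row=2, col=2), (row=3, col=3), (row=3, col=5), (row=4, col=4)
  Distance 3: (row=2, col=1), (row=3, col=2), (row=4, col=3), (row=4, col=5)
  Distance 4: (row=1, col=1), (row=2, col=0), (row=3, col=1), (row=4, col=2), (row=5, col=3), (row=5, col=5)
  Distance 5: (row=1, col=0), (row=3, col=0), (row=6, col=3), (row=6, col=5)  <- goal reached here
One shortest path (5 moves): (row=2, col=4) -> (row=2, col=3) -> (row=2, col=2) -> (row=2, col=1) -> (row=2, col=0) -> (row=1, col=0)

Answer: Shortest path length: 5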